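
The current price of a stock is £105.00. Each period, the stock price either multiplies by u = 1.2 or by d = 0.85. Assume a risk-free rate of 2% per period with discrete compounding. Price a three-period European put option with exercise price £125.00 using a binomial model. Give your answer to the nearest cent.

£20.09

Risk-neutral probability p = (1 + 0.02 − 0.85)/(1.2 − 0.85) = 0.1700/0.3500 = 0.4857
Terminal stock prices: S_uuu = 181.4, S_uud = 128.5, S_udd = 91.03, S_ddd = 64.48
Terminal payoffs (K − S): max(-56.44, 0) = 0, max(-3.52, 0) = 0, max(33.97, 0) = 33.97, max(60.52, 0) = 60.52
Node uu (S = 151.2): V_uu = 1/1.02·[0.4857·0.0000 + 0.5143·0.0000] = 0.0000
Node ud (S = 107.1): V_ud = 1/1.02·[0.4857·0.0000 + 0.5143·33.9650] = 17.1252
Node dd (S = 75.86): V_dd = 1/1.02·[0.4857·33.9650 + 0.5143·60.5169] = 46.6865
Node u (S = 126): V_u = 1/1.02·[0.4857·0.0000 + 0.5143·17.1252] = 8.6346
Node d (S = 89.25): V_d = 1/1.02·[0.4857·17.1252 + 0.5143·46.6865] = 31.6943
Node 0 (S = 105): V_0 = 1/1.02·[0.4857·8.6346 + 0.5143·31.6943] = 20.0920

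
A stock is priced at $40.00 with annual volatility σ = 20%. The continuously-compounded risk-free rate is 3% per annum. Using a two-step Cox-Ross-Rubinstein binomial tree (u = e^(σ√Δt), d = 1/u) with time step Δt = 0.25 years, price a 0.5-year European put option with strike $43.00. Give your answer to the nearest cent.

$3.88

CRR parameters: u = e^(σ√Δt) = e^(0.2·√0.25) = 1.1052, d = 1/u = 0.9048
Per-period rate: rΔt = 0.03·0.25 = 0.0075, so R = e^0.0075 = 1.0075
Risk-neutral probability p = (e^0.0075 − 0.9048)/(1.1052 − 0.9048) = 0.1027/0.2003 = 0.5126
Terminal stock prices: S_uu = 48.86, S_ud = 40, S_dd = 32.75
Terminal payoffs (K − S): max(-5.856, 0) = 0, max(3, 0) = 3, max(10.25, 0) = 10.25
Node u (S = 44.21): V_u = e^(−0.0075)·[0.5126·0.0000 + 0.4874·3.0000] = 1.4513
Node d (S = 36.19): V_d = e^(−0.0075)·[0.5126·3.0000 + 0.4874·10.2508] = 6.4852
Node 0 (S = 40): V_0 = e^(−0.0075)·[0.5126·1.4513 + 0.4874·6.4852] = 3.8756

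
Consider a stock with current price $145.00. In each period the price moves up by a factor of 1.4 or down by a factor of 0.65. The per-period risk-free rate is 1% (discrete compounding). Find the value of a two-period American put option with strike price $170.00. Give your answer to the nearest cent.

$48.31

Risk-neutral probability p = (1 + 0.01 − 0.65)/(1.4 − 0.65) = 0.3600/0.7500 = 0.4800
Terminal stock prices: S_uu = 284.2, S_ud = 132, S_dd = 61.26
Terminal payoffs (K − S): max(-114.2, 0) = 0, max(38.05, 0) = 38.05, max(108.7, 0) = 108.7
Node u (S = 203): continuation = 1/1.01·[0.4800·0.0000 + 0.5200·38.0500] = 19.5901; exercise value = 0.0000 ≤ continuation, so V_u = 19.5901
Node d (S = 94.25): continuation = 1/1.01·[0.4800·38.0500 + 0.5200·108.7375] = 74.0668; exercise value = 75.7500 > continuation, so V_d = 75.7500 (exercise)
Node 0 (S = 145): continuation = 1/1.01·[0.4800·19.5901 + 0.5200·75.7500] = 48.3101; exercise value = 25.0000 ≤ continuation, so V_0 = 48.3101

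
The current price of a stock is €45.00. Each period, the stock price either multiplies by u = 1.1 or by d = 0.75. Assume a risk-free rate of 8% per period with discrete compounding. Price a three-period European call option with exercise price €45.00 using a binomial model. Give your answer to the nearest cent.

Risk-neutral probability p = (1 + 0.08 − 0.75)/(1.1 − 0.75) = 0.3300/0.3500 = 0.9429
Terminal stock prices: S_uuu = 59.9, S_uud = 40.84, S_udd = 27.84, S_ddd = 18.98
Terminal payoffs (S − K): max(14.9, 0) = 14.9, max(-4.162, 0) = 0, max(-17.16, 0) = 0, max(-26.02, 0) = 0
Node uu (S = 54.45): V_uu = 1/1.08·[0.9429·14.8950 + 0.0571·0.0000] = 13.0036
Node ud (S = 37.13): V_ud = 1/1.08·[0.9429·0.0000 + 0.0571·0.0000] = 0.0000
Node dd (S = 25.31): V_dd = 1/1.08·[0.9429·0.0000 + 0.0571·0.0000] = 0.0000
Node u (S = 49.5): V_u = 1/1.08·[0.9429·13.0036 + 0.0571·0.0000] = 11.3523
Node d (S = 33.75): V_d = 1/1.08·[0.9429·0.0000 + 0.0571·0.0000] = 0.0000
Node 0 (S = 45): V_0 = 1/1.08·[0.9429·11.3523 + 0.0571·0.0000] = 9.9108

€9.91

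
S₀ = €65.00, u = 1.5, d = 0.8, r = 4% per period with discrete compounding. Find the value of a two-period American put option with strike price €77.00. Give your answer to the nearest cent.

Risk-neutral probability p = (1 + 0.04 − 0.8)/(1.5 − 0.8) = 0.2400/0.7000 = 0.3429
Terminal stock prices: S_uu = 146.2, S_ud = 78, S_dd = 41.6
Terminal payoffs (K − S): max(-69.25, 0) = 0, max(-1, 0) = 0, max(35.4, 0) = 35.4
Node u (S = 97.5): continuation = 1/1.04·[0.3429·0.0000 + 0.6571·0.0000] = 0.0000; exercise value = 0.0000 ≤ continuation, so V_u = 0.0000
Node d (S = 52): continuation = 1/1.04·[0.3429·0.0000 + 0.6571·35.4000] = 22.3681; exercise value = 25.0000 > continuation, so V_d = 25.0000 (exercise)
Node 0 (S = 65): continuation = 1/1.04·[0.3429·0.0000 + 0.6571·25.0000] = 15.7967; exercise value = 12.0000 ≤ continuation, so V_0 = 15.7967

€15.80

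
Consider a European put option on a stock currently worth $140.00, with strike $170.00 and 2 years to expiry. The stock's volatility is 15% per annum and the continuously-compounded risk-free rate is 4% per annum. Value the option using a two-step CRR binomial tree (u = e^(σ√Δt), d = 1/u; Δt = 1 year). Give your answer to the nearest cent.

$23.20

CRR parameters: u = e^(σ√Δt) = e^(0.15·√1) = 1.1618, d = 1/u = 0.8607
Per-period rate: rΔt = 0.04·1 = 0.04, so R = e^0.04 = 1.0408
Risk-neutral probability p = (e^0.04 − 0.8607)/(1.1618 − 0.8607) = 0.1801/0.3011 = 0.5981
Terminal stock prices: S_uu = 189, S_ud = 140, S_dd = 103.7
Terminal payoffs (K − S): max(-18.98, 0) = 0, max(30, 0) = 30, max(66.29, 0) = 66.29
Node u (S = 162.7): V_u = e^(−0.04)·[0.5981·0.0000 + 0.4019·30.0000] = 11.5843
Node d (S = 120.5): V_d = e^(−0.04)·[0.5981·30.0000 + 0.4019·66.2854] = 42.8351
Node 0 (S = 140): V_0 = e^(−0.04)·[0.5981·11.5843 + 0.4019·42.8351] = 23.1974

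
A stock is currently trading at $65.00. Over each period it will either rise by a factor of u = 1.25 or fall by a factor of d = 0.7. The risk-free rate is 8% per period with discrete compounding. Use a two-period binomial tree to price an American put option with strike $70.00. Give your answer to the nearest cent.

$9.41

Risk-neutral probability p = (1 + 0.08 − 0.7)/(1.25 − 0.7) = 0.3800/0.5500 = 0.6909
Terminal stock prices: S_uu = 101.6, S_ud = 56.87, S_dd = 31.85
Terminal payoffs (K − S): max(-31.56, 0) = 0, max(13.13, 0) = 13.13, max(38.15, 0) = 38.15
Node u (S = 81.25): continuation = 1/1.08·[0.6909·0.0000 + 0.3091·13.1250] = 3.7563; exercise value = 0.0000 ≤ continuation, so V_u = 3.7563
Node d (S = 45.5): continuation = 1/1.08·[0.6909·13.1250 + 0.3091·38.1500] = 19.3148; exercise value = 24.5000 > continuation, so V_d = 24.5000 (exercise)
Node 0 (S = 65): continuation = 1/1.08·[0.6909·3.7563 + 0.3091·24.5000] = 9.4148; exercise value = 5.0000 ≤ continuation, so V_0 = 9.4148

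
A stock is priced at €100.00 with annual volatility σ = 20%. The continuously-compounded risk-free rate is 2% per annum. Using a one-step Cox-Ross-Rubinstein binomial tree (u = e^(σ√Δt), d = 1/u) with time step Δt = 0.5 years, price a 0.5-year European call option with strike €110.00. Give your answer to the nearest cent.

CRR parameters: u = e^(σ√Δt) = e^(0.2·√0.5) = 1.1519, d = 1/u = 0.8681
Per-period rate: rΔt = 0.02·0.5 = 0.01, so R = e^0.01 = 1.0101
Risk-neutral probability p = (e^0.01 − 0.8681)/(1.1519 − 0.8681) = 0.1419/0.2838 = 0.5001
Terminal stock prices: S_u = 115.2, S_d = 86.81
Terminal payoffs (S − K): max(5.191, 0) = 5.191, max(-23.19, 0) = 0
Node 0 (S = 100): V_0 = e^(−0.01)·[0.5001·5.1910 + 0.4999·0.0000] = 2.5703

€2.57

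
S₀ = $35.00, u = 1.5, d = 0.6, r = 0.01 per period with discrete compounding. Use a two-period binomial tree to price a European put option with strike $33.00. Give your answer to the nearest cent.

Risk-neutral probability p = (1 + 0.01 − 0.6)/(1.5 − 0.6) = 0.4100/0.9000 = 0.4556
Terminal stock prices: S_uu = 78.75, S_ud = 31.5, S_dd = 12.6
Terminal payoffs (K − S): max(-45.75, 0) = 0, max(1.5, 0) = 1.5, max(20.4, 0) = 20.4
Node u (S = 52.5): V_u = 1/1.01·[0.4556·0.0000 + 0.5444·1.5000] = 0.8086
Node d (S = 21): V_d = 1/1.01·[0.4556·1.5000 + 0.5444·20.4000] = 11.6733
Node 0 (S = 35): V_0 = 1/1.01·[0.4556·0.8086 + 0.5444·11.6733] = 6.6572

$6.66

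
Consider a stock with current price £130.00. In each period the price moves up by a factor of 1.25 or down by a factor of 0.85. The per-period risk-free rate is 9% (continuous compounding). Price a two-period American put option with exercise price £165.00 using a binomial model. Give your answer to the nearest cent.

£35.00

Risk-neutral probability p = (e^0.09 − 0.85)/(1.25 − 0.85) = 0.2442/0.4000 = 0.6104
Terminal stock prices: S_uu = 203.1, S_ud = 138.1, S_dd = 93.92
Terminal payoffs (K − S): max(-38.12, 0) = 0, max(26.88, 0) = 26.88, max(71.08, 0) = 71.08
Node u (S = 162.5): continuation = e^(−0.09)·[0.6104·0.0000 + 0.3896·26.8750] = 9.5684; exercise value = 2.5000 ≤ continuation, so V_u = 9.5684
Node d (S = 110.5): continuation = e^(−0.09)·[0.6104·26.8750 + 0.3896·71.0750] = 40.2986; exercise value = 54.5000 > continuation, so V_d = 54.5000 (exercise)
Node 0 (S = 130): continuation = e^(−0.09)·[0.6104·9.5684 + 0.3896·54.5000] = 24.7421; exercise value = 35.0000 > continuation, so V_0 = 35.0000 (exercise)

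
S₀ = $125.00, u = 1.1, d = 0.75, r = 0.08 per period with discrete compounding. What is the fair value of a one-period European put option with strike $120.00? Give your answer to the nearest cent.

$1.39

Risk-neutral probability p = (1 + 0.08 − 0.75)/(1.1 − 0.75) = 0.3300/0.3500 = 0.9429
Terminal stock prices: S_u = 137.5, S_d = 93.75
Terminal payoffs (K − S): max(-17.5, 0) = 0, max(26.25, 0) = 26.25
Node 0 (S = 125): V_0 = 1/1.08·[0.9429·0.0000 + 0.0571·26.2500] = 1.3889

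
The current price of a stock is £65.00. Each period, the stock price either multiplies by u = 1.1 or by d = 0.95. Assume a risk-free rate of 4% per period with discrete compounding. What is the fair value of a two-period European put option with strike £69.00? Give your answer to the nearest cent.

Risk-neutral probability p = (1 + 0.04 − 0.95)/(1.1 − 0.95) = 0.0900/0.1500 = 0.6000
Terminal stock prices: S_uu = 78.65, S_ud = 67.92, S_dd = 58.66
Terminal payoffs (K − S): max(-9.65, 0) = 0, max(1.075, 0) = 1.075, max(10.34, 0) = 10.34
Node u (S = 71.5): V_u = 1/1.04·[0.6000·0.0000 + 0.4000·1.0750] = 0.4135
Node d (S = 61.75): V_d = 1/1.04·[0.6000·1.0750 + 0.4000·10.3375] = 4.5962
Node 0 (S = 65): V_0 = 1/1.04·[0.6000·0.4135 + 0.4000·4.5962] = 2.0063

£2.01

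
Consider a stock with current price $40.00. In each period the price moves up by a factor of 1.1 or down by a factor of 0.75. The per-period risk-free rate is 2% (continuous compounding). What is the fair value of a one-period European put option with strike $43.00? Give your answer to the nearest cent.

Risk-neutral probability p = (e^0.02 − 0.75)/(1.1 − 0.75) = 0.2702/0.3500 = 0.7720
Terminal stock prices: S_u = 44, S_d = 30
Terminal payoffs (K − S): max(-1, 0) = 0, max(13, 0) = 13
Node 0 (S = 40): V_0 = e^(−0.02)·[0.7720·0.0000 + 0.2280·13.0000] = 2.9053

$2.91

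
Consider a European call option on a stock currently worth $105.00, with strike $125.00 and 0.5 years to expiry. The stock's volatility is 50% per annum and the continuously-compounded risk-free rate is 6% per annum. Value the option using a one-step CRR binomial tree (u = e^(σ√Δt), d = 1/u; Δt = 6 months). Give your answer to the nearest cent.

CRR parameters: u = e^(σ√Δt) = e^(0.5·√0.5) = 1.4241, d = 1/u = 0.7022
Per-period rate: rΔt = 0.06·0.5 = 0.03, so R = e^0.03 = 1.0305
Risk-neutral probability p = (e^0.03 − 0.7022)/(1.4241 − 0.7022) = 0.3283/0.7219 = 0.4547
Terminal stock prices: S_u = 149.5, S_d = 73.73
Terminal payoffs (S − K): max(24.53, 0) = 24.53, max(-51.27, 0) = 0
Node 0 (S = 105): V_0 = e^(−0.03)·[0.4547·24.5325 + 0.5453·0.0000] = 10.8254

$10.83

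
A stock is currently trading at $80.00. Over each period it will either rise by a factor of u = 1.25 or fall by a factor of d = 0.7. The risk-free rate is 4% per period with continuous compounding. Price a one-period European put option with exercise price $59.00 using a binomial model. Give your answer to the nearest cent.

Risk-neutral probability p = (e^0.04 − 0.7)/(1.25 − 0.7) = 0.3408/0.5500 = 0.6197
Terminal stock prices: S_u = 100, S_d = 56
Terminal payoffs (K − S): max(-41, 0) = 0, max(3, 0) = 3
Node 0 (S = 80): V_0 = e^(−0.04)·[0.6197·0.0000 + 0.3803·3.0000] = 1.0963

$1.10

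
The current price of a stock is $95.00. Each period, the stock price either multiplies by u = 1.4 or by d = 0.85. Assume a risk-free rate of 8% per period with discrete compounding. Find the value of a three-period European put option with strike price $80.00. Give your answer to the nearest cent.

Risk-neutral probability p = (1 + 0.08 − 0.85)/(1.4 − 0.85) = 0.2300/0.5500 = 0.4182
Terminal stock prices: S_uuu = 260.7, S_uud = 158.3, S_udd = 96.09, S_ddd = 58.34
Terminal payoffs (K − S): max(-180.7, 0) = 0, max(-78.27, 0) = 0, max(-16.09, 0) = 0, max(21.66, 0) = 21.66
Node uu (S = 186.2): V_uu = 1/1.08·[0.4182·0.0000 + 0.5818·0.0000] = 0.0000
Node ud (S = 113): V_ud = 1/1.08·[0.4182·0.0000 + 0.5818·0.0000] = 0.0000
Node dd (S = 68.64): V_dd = 1/1.08·[0.4182·0.0000 + 0.5818·21.6581] = 11.6677
Node u (S = 133): V_u = 1/1.08·[0.4182·0.0000 + 0.5818·0.0000] = 0.0000
Node d (S = 80.75): V_d = 1/1.08·[0.4182·0.0000 + 0.5818·11.6677] = 6.2856
Node 0 (S = 95): V_0 = 1/1.08·[0.4182·0.0000 + 0.5818·6.2856] = 3.3862

$3.39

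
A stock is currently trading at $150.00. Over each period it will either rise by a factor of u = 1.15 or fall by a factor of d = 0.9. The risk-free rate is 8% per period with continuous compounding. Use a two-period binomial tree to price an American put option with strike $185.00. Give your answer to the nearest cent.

$35.00

Risk-neutral probability p = (e^0.08 − 0.9)/(1.15 − 0.9) = 0.1833/0.2500 = 0.7331
Terminal stock prices: S_uu = 198.4, S_ud = 155.2, S_dd = 121.5
Terminal payoffs (K − S): max(-13.37, 0) = 0, max(29.75, 0) = 29.75, max(63.5, 0) = 63.5
Node u (S = 172.5): continuation = e^(−0.08)·[0.7331·0.0000 + 0.2669·29.7500] = 7.3285; exercise value = 12.5000 > continuation, so V_u = 12.5000 (exercise)
Node d (S = 135): continuation = e^(−0.08)·[0.7331·29.7500 + 0.2669·63.5000] = 35.7765; exercise value = 50.0000 > continuation, so V_d = 50.0000 (exercise)
Node 0 (S = 150): continuation = e^(−0.08)·[0.7331·12.5000 + 0.2669·50.0000] = 20.7765; exercise value = 35.0000 > continuation, so V_0 = 35.0000 (exercise)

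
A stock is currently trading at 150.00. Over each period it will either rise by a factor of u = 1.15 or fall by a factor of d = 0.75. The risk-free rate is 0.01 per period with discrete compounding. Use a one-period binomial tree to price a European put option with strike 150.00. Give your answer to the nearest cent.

13.00

Risk-neutral probability p = (1 + 0.01 − 0.75)/(1.15 − 0.75) = 0.2600/0.4000 = 0.6500
Terminal stock prices: S_u = 172.5, S_d = 112.5
Terminal payoffs (K − S): max(-22.5, 0) = 0, max(37.5, 0) = 37.5
Node 0 (S = 150): V_0 = 1/1.01·[0.6500·0.0000 + 0.3500·37.5000] = 12.9950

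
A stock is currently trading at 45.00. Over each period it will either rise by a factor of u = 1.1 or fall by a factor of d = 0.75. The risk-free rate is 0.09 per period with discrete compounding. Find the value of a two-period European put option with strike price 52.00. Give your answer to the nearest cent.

Risk-neutral probability p = (1 + 0.09 − 0.75)/(1.1 − 0.75) = 0.3400/0.3500 = 0.9714
Terminal stock prices: S_uu = 54.45, S_ud = 37.13, S_dd = 25.31
Terminal payoffs (K − S): max(-2.45, 0) = 0, max(14.87, 0) = 14.87, max(26.69, 0) = 26.69
Node u (S = 49.5): V_u = 1/1.09·[0.9714·0.0000 + 0.0286·14.8750] = 0.3899
Node d (S = 33.75): V_d = 1/1.09·[0.9714·14.8750 + 0.0286·26.6875] = 13.9564
Node 0 (S = 45): V_0 = 1/1.09·[0.9714·0.3899 + 0.0286·13.9564] = 0.7133

0.71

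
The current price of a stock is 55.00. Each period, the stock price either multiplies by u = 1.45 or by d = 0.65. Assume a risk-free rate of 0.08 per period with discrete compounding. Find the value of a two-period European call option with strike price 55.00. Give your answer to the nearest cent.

15.02

Risk-neutral probability p = (1 + 0.08 − 0.65)/(1.45 − 0.65) = 0.4300/0.8000 = 0.5375
Terminal stock prices: S_uu = 115.6, S_ud = 51.84, S_dd = 23.24
Terminal payoffs (S − K): max(60.64, 0) = 60.64, max(-3.163, 0) = 0, max(-31.76, 0) = 0
Node u (S = 79.75): V_u = 1/1.08·[0.5375·60.6375 + 0.4625·0.0000] = 30.1784
Node d (S = 35.75): V_d = 1/1.08·[0.5375·0.0000 + 0.4625·0.0000] = 0.0000
Node 0 (S = 55): V_0 = 1/1.08·[0.5375·30.1784 + 0.4625·0.0000] = 15.0193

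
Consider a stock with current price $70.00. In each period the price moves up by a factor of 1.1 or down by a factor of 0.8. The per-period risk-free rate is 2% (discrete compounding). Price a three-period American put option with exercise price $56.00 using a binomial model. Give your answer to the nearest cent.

$1.43

Risk-neutral probability p = (1 + 0.02 − 0.8)/(1.1 − 0.8) = 0.2200/0.3000 = 0.7333
Terminal stock prices: S_uuu = 93.17, S_uud = 67.76, S_udd = 49.28, S_ddd = 35.84
Terminal payoffs (K − S): max(-37.17, 0) = 0, max(-11.76, 0) = 0, max(6.72, 0) = 6.72, max(20.16, 0) = 20.16
Node uu (S = 84.7): continuation = 1/1.02·[0.7333·0.0000 + 0.2667·0.0000] = 0.0000; exercise value = 0.0000 ≤ continuation, so V_uu = 0.0000
Node ud (S = 61.6): continuation = 1/1.02·[0.7333·0.0000 + 0.2667·6.7200] = 1.7569; exercise value = 0.0000 ≤ continuation, so V_ud = 1.7569
Node dd (S = 44.8): continuation = 1/1.02·[0.7333·6.7200 + 0.2667·20.1600] = 10.1020; exercise value = 11.2000 > continuation, so V_dd = 11.2000 (exercise)
Node u (S = 77): continuation = 1/1.02·[0.7333·0.0000 + 0.2667·1.7569] = 0.4593; exercise value = 0.0000 ≤ continuation, so V_u = 0.4593
Node d (S = 56): continuation = 1/1.02·[0.7333·1.7569 + 0.2667·11.2000] = 4.1912; exercise value = 0.0000 ≤ continuation, so V_d = 4.1912
Node 0 (S = 70): continuation = 1/1.02·[0.7333·0.4593 + 0.2667·4.1912] = 1.4260; exercise value = 0.0000 ≤ continuation, so V_0 = 1.4260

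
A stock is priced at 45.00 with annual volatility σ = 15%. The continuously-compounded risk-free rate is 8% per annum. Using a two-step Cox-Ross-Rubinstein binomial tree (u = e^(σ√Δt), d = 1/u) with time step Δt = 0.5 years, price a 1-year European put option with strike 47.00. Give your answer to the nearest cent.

CRR parameters: u = e^(σ√Δt) = e^(0.15·√0.5) = 1.1119, d = 1/u = 0.8994
Per-period rate: rΔt = 0.08·0.5 = 0.04, so R = e^0.04 = 1.0408
Risk-neutral probability p = (e^0.04 − 0.8994)/(1.1119 − 0.8994) = 0.1414/0.2125 = 0.6655
Terminal stock prices: S_uu = 55.63, S_ud = 45, S_dd = 36.4
Terminal payoffs (K − S): max(-8.634, 0) = 0, max(2, 0) = 2, max(10.6, 0) = 10.6
Node u (S = 50.04): V_u = e^(−0.04)·[0.6655·0.0000 + 0.3345·2.0000] = 0.6427
Node d (S = 40.47): V_d = e^(−0.04)·[0.6655·2.0000 + 0.3345·10.6014] = 4.6857
Node 0 (S = 45): V_0 = e^(−0.04)·[0.6655·0.6427 + 0.3345·4.6857] = 1.9167

1.92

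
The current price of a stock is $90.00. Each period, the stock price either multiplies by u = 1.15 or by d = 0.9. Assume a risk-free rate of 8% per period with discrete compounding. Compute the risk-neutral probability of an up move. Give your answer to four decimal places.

Risk-neutral probability p = (1 + 0.08 − 0.9)/(1.15 − 0.9) = 0.1800/0.2500 = 0.7200

p = 0.7200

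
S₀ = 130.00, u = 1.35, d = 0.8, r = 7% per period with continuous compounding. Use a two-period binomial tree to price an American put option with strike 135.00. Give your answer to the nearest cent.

Risk-neutral probability p = (e^0.07 − 0.8)/(1.35 − 0.8) = 0.2725/0.5500 = 0.4955
Terminal stock prices: S_uu = 236.9, S_ud = 140.4, S_dd = 83.2
Terminal payoffs (K − S): max(-101.9, 0) = 0, max(-5.4, 0) = 0, max(51.8, 0) = 51.8
Node u (S = 175.5): continuation = e^(−0.07)·[0.4955·0.0000 + 0.5045·0.0000] = 0.0000; exercise value = 0.0000 ≤ continuation, so V_u = 0.0000
Node d (S = 104): continuation = e^(−0.07)·[0.4955·0.0000 + 0.5045·51.8000] = 24.3678; exercise value = 31.0000 > continuation, so V_d = 31.0000 (exercise)
Node 0 (S = 130): continuation = e^(−0.07)·[0.4955·0.0000 + 0.5045·31.0000] = 14.5831; exercise value = 5.0000 ≤ continuation, so V_0 = 14.5831

14.58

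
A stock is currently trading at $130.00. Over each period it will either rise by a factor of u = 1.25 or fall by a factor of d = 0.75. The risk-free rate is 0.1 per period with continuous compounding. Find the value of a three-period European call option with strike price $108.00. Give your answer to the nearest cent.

$53.15

Risk-neutral probability p = (e^0.1 − 0.75)/(1.25 − 0.75) = 0.3552/0.5000 = 0.7103
Terminal stock prices: S_uuu = 253.9, S_uud = 152.3, S_udd = 91.41, S_ddd = 54.84
Terminal payoffs (S − K): max(145.9, 0) = 145.9, max(44.34, 0) = 44.34, max(-16.59, 0) = 0, max(-53.16, 0) = 0
Node uu (S = 203.1): V_uu = e^(−0.1)·[0.7103·145.9062 + 0.2897·44.3438] = 105.4026
Node ud (S = 121.9): V_ud = e^(−0.1)·[0.7103·44.3438 + 0.2897·0.0000] = 28.5017
Node dd (S = 73.12): V_dd = e^(−0.1)·[0.7103·0.0000 + 0.2897·0.0000] = 0.0000
Node u (S = 162.5): V_u = e^(−0.1)·[0.7103·105.4026 + 0.2897·28.5017] = 75.2170
Node d (S = 97.5): V_d = e^(−0.1)·[0.7103·28.5017 + 0.2897·0.0000] = 18.3193
Node 0 (S = 130): V_0 = e^(−0.1)·[0.7103·75.2170 + 0.2897·18.3193] = 53.1466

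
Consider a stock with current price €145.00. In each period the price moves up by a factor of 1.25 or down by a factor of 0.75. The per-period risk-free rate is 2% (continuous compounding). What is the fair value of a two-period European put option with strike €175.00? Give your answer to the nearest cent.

€37.61

Risk-neutral probability p = (e^0.02 − 0.75)/(1.25 − 0.75) = 0.2702/0.5000 = 0.5404
Terminal stock prices: S_uu = 226.6, S_ud = 135.9, S_dd = 81.56
Terminal payoffs (K − S): max(-51.56, 0) = 0, max(39.06, 0) = 39.06, max(93.44, 0) = 93.44
Node u (S = 181.2): V_u = e^(−0.02)·[0.5404·0.0000 + 0.4596·39.0625] = 17.5975
Node d (S = 108.8): V_d = e^(−0.02)·[0.5404·39.0625 + 0.4596·93.4375] = 62.7848
Node 0 (S = 145): V_0 = e^(−0.02)·[0.5404·17.5975 + 0.4596·62.7848] = 37.6058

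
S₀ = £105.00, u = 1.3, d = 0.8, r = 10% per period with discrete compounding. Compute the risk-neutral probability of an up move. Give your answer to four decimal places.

Risk-neutral probability p = (1 + 0.1 − 0.8)/(1.3 − 0.8) = 0.3000/0.5000 = 0.6000

p = 0.6000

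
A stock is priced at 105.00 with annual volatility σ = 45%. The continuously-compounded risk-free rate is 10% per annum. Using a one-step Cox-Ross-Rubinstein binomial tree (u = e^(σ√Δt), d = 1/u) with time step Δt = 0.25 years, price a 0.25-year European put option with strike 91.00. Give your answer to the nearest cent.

CRR parameters: u = e^(σ√Δt) = e^(0.45·√0.25) = 1.2523, d = 1/u = 0.7985
Per-period rate: rΔt = 0.1·0.25 = 0.025, so R = e^0.025 = 1.0253
Risk-neutral probability p = (e^0.025 − 0.7985)/(1.2523 − 0.7985) = 0.2268/0.4538 = 0.4998
Terminal stock prices: S_u = 131.5, S_d = 83.84
Terminal payoffs (K − S): max(-40.49, 0) = 0, max(7.156, 0) = 7.156
Node 0 (S = 105): V_0 = e^(−0.025)·[0.4998·0.0000 + 0.5002·7.1558] = 3.4912

3.49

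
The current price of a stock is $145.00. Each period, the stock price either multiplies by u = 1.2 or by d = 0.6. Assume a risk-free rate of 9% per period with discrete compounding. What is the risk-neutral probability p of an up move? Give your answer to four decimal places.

Risk-neutral probability p = (1 + 0.09 − 0.6)/(1.2 − 0.6) = 0.4900/0.6000 = 0.8167

p = 0.8167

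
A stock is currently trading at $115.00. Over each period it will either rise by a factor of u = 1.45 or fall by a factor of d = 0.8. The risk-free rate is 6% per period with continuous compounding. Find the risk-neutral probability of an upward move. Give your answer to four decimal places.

Risk-neutral probability p = (e^0.06 − 0.8)/(1.45 − 0.8) = 0.2618/0.6500 = 0.4028

p = 0.4028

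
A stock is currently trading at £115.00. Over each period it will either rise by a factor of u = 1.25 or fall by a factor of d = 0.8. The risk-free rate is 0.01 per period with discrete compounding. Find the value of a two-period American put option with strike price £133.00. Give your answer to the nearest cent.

Risk-neutral probability p = (1 + 0.01 − 0.8)/(1.25 − 0.8) = 0.2100/0.4500 = 0.4667
Terminal stock prices: S_uu = 179.7, S_ud = 115, S_dd = 73.6
Terminal payoffs (K − S): max(-46.69, 0) = 0, max(18, 0) = 18, max(59.4, 0) = 59.4
Node u (S = 143.8): continuation = 1/1.01·[0.4667·0.0000 + 0.5333·18.0000] = 9.5050; exercise value = 0.0000 ≤ continuation, so V_u = 9.5050
Node d (S = 92): continuation = 1/1.01·[0.4667·18.0000 + 0.5333·59.4000] = 39.6832; exercise value = 41.0000 > continuation, so V_d = 41.0000 (exercise)
Node 0 (S = 115): continuation = 1/1.01·[0.4667·9.5050 + 0.5333·41.0000] = 26.0419; exercise value = 18.0000 ≤ continuation, so V_0 = 26.0419

£26.04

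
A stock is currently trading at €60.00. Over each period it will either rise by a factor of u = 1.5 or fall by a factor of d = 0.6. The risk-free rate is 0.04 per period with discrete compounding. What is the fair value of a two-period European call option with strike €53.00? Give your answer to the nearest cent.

€18.58

Risk-neutral probability p = (1 + 0.04 − 0.6)/(1.5 − 0.6) = 0.4400/0.9000 = 0.4889
Terminal stock prices: S_uu = 135, S_ud = 54, S_dd = 21.6
Terminal payoffs (S − K): max(82, 0) = 82, max(1, 0) = 1, max(-31.4, 0) = 0
Node u (S = 90): V_u = 1/1.04·[0.4889·82.0000 + 0.5111·1.0000] = 39.0385
Node d (S = 36): V_d = 1/1.04·[0.4889·1.0000 + 0.5111·0.0000] = 0.4701
Node 0 (S = 60): V_0 = 1/1.04·[0.4889·39.0385 + 0.5111·0.4701] = 18.5824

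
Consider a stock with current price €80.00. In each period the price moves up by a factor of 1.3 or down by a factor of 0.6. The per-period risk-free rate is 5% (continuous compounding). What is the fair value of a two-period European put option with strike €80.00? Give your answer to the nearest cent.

€13.15

Risk-neutral probability p = (e^0.05 − 0.6)/(1.3 − 0.6) = 0.4513/0.7000 = 0.6447
Terminal stock prices: S_uu = 135.2, S_ud = 62.4, S_dd = 28.8
Terminal payoffs (K − S): max(-55.2, 0) = 0, max(17.6, 0) = 17.6, max(51.2, 0) = 51.2
Node u (S = 104): V_u = e^(−0.05)·[0.6447·0.0000 + 0.3553·17.6000] = 5.9488
Node d (S = 48): V_d = e^(−0.05)·[0.6447·17.6000 + 0.3553·51.2000] = 28.0984
Node 0 (S = 80): V_0 = e^(−0.05)·[0.6447·5.9488 + 0.3553·28.0984] = 13.1451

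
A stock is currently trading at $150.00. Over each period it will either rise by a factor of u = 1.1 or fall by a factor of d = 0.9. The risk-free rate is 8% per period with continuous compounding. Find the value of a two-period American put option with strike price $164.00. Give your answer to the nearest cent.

Risk-neutral probability p = (e^0.08 − 0.9)/(1.1 − 0.9) = 0.1833/0.2000 = 0.9164
Terminal stock prices: S_uu = 181.5, S_ud = 148.5, S_dd = 121.5
Terminal payoffs (K − S): max(-17.5, 0) = 0, max(15.5, 0) = 15.5, max(42.5, 0) = 42.5
Node u (S = 165): continuation = e^(−0.08)·[0.9164·0.0000 + 0.0836·15.5000] = 1.1957; exercise value = 0.0000 ≤ continuation, so V_u = 1.1957
Node d (S = 135): continuation = e^(−0.08)·[0.9164·15.5000 + 0.0836·42.5000] = 16.3911; exercise value = 29.0000 > continuation, so V_d = 29.0000 (exercise)
Node 0 (S = 150): continuation = e^(−0.08)·[0.9164·1.1957 + 0.0836·29.0000] = 3.2486; exercise value = 14.0000 > continuation, so V_0 = 14.0000 (exercise)

$14.00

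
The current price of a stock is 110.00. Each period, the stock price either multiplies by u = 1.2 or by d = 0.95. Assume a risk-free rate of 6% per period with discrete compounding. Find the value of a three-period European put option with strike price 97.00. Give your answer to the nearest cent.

Risk-neutral probability p = (1 + 0.06 − 0.95)/(1.2 − 0.95) = 0.1100/0.2500 = 0.4400
Terminal stock prices: S_uuu = 190.1, S_uud = 150.5, S_udd = 119.1, S_ddd = 94.31
Terminal payoffs (K − S): max(-93.08, 0) = 0, max(-53.48, 0) = 0, max(-22.13, 0) = 0, max(2.689, 0) = 2.689
Node uu (S = 158.4): V_uu = 1/1.06·[0.4400·0.0000 + 0.5600·0.0000] = 0.0000
Node ud (S = 125.4): V_ud = 1/1.06·[0.4400·0.0000 + 0.5600·0.0000] = 0.0000
Node dd (S = 99.27): V_dd = 1/1.06·[0.4400·0.0000 + 0.5600·2.6888] = 1.4205
Node u (S = 132): V_u = 1/1.06·[0.4400·0.0000 + 0.5600·0.0000] = 0.0000
Node d (S = 104.5): V_d = 1/1.06·[0.4400·0.0000 + 0.5600·1.4205] = 0.7504
Node 0 (S = 110): V_0 = 1/1.06·[0.4400·0.0000 + 0.5600·0.7504] = 0.3965

0.40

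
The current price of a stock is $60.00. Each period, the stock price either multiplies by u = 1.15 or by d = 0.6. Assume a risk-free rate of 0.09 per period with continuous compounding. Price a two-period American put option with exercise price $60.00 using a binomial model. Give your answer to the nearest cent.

Risk-neutral probability p = (e^0.09 − 0.6)/(1.15 − 0.6) = 0.4942/0.5500 = 0.8985
Terminal stock prices: S_uu = 79.35, S_ud = 41.4, S_dd = 21.6
Terminal payoffs (K − S): max(-19.35, 0) = 0, max(18.6, 0) = 18.6, max(38.4, 0) = 38.4
Node u (S = 69): continuation = e^(−0.09)·[0.8985·0.0000 + 0.1015·18.6000] = 1.7254; exercise value = 0.0000 ≤ continuation, so V_u = 1.7254
Node d (S = 36): continuation = e^(−0.09)·[0.8985·18.6000 + 0.1015·38.4000] = 18.8359; exercise value = 24.0000 > continuation, so V_d = 24.0000 (exercise)
Node 0 (S = 60): continuation = e^(−0.09)·[0.8985·1.7254 + 0.1015·24.0000] = 3.6432; exercise value = 0.0000 ≤ continuation, so V_0 = 3.6432

$3.64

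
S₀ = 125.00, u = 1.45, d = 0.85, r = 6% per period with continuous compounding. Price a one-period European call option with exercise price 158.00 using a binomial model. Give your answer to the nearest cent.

7.73

Risk-neutral probability p = (e^0.06 − 0.85)/(1.45 − 0.85) = 0.2118/0.6000 = 0.3531
Terminal stock prices: S_u = 181.2, S_d = 106.2
Terminal payoffs (S − K): max(23.25, 0) = 23.25, max(-51.75, 0) = 0
Node 0 (S = 125): V_0 = e^(−0.06)·[0.3531·23.2500 + 0.6469·0.0000] = 7.7306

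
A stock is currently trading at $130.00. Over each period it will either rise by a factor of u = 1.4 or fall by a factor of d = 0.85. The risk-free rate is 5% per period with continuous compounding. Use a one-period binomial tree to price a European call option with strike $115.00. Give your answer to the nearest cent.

Risk-neutral probability p = (e^0.05 − 0.85)/(1.4 − 0.85) = 0.2013/0.5500 = 0.3659
Terminal stock prices: S_u = 182, S_d = 110.5
Terminal payoffs (S − K): max(67, 0) = 67, max(-4.5, 0) = 0
Node 0 (S = 130): V_0 = e^(−0.05)·[0.3659·67.0000 + 0.6341·0.0000] = 23.3227

$23.32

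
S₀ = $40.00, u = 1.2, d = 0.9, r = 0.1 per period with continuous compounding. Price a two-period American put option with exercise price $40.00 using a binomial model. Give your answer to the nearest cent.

$1.14

Risk-neutral probability p = (e^0.1 − 0.9)/(1.2 − 0.9) = 0.2052/0.3000 = 0.6839
Terminal stock prices: S_uu = 57.6, S_ud = 43.2, S_dd = 32.4
Terminal payoffs (K − S): max(-17.6, 0) = 0, max(-3.2, 0) = 0, max(7.6, 0) = 7.6
Node u (S = 48): continuation = e^(−0.1)·[0.6839·0.0000 + 0.3161·0.0000] = 0.0000; exercise value = 0.0000 ≤ continuation, so V_u = 0.0000
Node d (S = 36): continuation = e^(−0.1)·[0.6839·0.0000 + 0.3161·7.6000] = 2.1737; exercise value = 4.0000 > continuation, so V_d = 4.0000 (exercise)
Node 0 (S = 40): continuation = e^(−0.1)·[0.6839·0.0000 + 0.3161·4.0000] = 1.1441; exercise value = 0.0000 ≤ continuation, so V_0 = 1.1441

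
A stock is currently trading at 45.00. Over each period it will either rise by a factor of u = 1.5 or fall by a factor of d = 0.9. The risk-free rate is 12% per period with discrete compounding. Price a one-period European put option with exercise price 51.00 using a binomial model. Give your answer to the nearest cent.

Risk-neutral probability p = (1 + 0.12 − 0.9)/(1.5 − 0.9) = 0.2200/0.6000 = 0.3667
Terminal stock prices: S_u = 67.5, S_d = 40.5
Terminal payoffs (K − S): max(-16.5, 0) = 0, max(10.5, 0) = 10.5
Node 0 (S = 45): V_0 = 1/1.12·[0.3667·0.0000 + 0.6333·10.5000] = 5.9375

5.94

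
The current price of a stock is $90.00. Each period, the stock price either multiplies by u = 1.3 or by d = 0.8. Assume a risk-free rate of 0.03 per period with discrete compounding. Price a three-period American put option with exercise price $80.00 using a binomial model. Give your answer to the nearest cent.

$7.41

Risk-neutral probability p = (1 + 0.03 − 0.8)/(1.3 − 0.8) = 0.2300/0.5000 = 0.4600
Terminal stock prices: S_uuu = 197.7, S_uud = 121.7, S_udd = 74.88, S_ddd = 46.08
Terminal payoffs (K − S): max(-117.7, 0) = 0, max(-41.68, 0) = 0, max(5.12, 0) = 5.12, max(33.92, 0) = 33.92
Node uu (S = 152.1): continuation = 1/1.03·[0.4600·0.0000 + 0.5400·0.0000] = 0.0000; exercise value = 0.0000 ≤ continuation, so V_uu = 0.0000
Node ud (S = 93.6): continuation = 1/1.03·[0.4600·0.0000 + 0.5400·5.1200] = 2.6843; exercise value = 0.0000 ≤ continuation, so V_ud = 2.6843
Node dd (S = 57.6): continuation = 1/1.03·[0.4600·5.1200 + 0.5400·33.9200] = 20.0699; exercise value = 22.4000 > continuation, so V_dd = 22.4000 (exercise)
Node u (S = 117): continuation = 1/1.03·[0.4600·0.0000 + 0.5400·2.6843] = 1.4073; exercise value = 0.0000 ≤ continuation, so V_u = 1.4073
Node d (S = 72): continuation = 1/1.03·[0.4600·2.6843 + 0.5400·22.4000] = 12.9425; exercise value = 8.0000 ≤ continuation, so V_d = 12.9425
Node 0 (S = 90): continuation = 1/1.03·[0.4600·1.4073 + 0.5400·12.9425] = 7.4139; exercise value = 0.0000 ≤ continuation, so V_0 = 7.4139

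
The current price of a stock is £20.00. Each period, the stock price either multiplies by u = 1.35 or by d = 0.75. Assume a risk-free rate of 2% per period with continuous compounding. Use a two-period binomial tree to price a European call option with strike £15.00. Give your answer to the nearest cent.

Risk-neutral probability p = (e^0.02 − 0.75)/(1.35 − 0.75) = 0.2702/0.6000 = 0.4503
Terminal stock prices: S_uu = 36.45, S_ud = 20.25, S_dd = 11.25
Terminal payoffs (S − K): max(21.45, 0) = 21.45, max(5.25, 0) = 5.25, max(-3.75, 0) = 0
Node u (S = 27): V_u = e^(−0.02)·[0.4503·21.4500 + 0.5497·5.2500] = 12.2970
Node d (S = 15): V_d = e^(−0.02)·[0.4503·5.2500 + 0.5497·0.0000] = 2.3174
Node 0 (S = 20): V_0 = e^(−0.02)·[0.4503·12.2970 + 0.5497·2.3174] = 6.6767

£6.68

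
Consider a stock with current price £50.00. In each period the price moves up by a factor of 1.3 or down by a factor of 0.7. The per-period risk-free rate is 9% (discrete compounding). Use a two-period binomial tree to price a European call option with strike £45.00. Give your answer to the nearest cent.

£14.24

Risk-neutral probability p = (1 + 0.09 − 0.7)/(1.3 − 0.7) = 0.3900/0.6000 = 0.6500
Terminal stock prices: S_uu = 84.5, S_ud = 45.5, S_dd = 24.5
Terminal payoffs (S − K): max(39.5, 0) = 39.5, max(0.5, 0) = 0.5, max(-20.5, 0) = 0
Node u (S = 65): V_u = 1/1.09·[0.6500·39.5000 + 0.3500·0.5000] = 23.7156
Node d (S = 35): V_d = 1/1.09·[0.6500·0.5000 + 0.3500·0.0000] = 0.2982
Node 0 (S = 50): V_0 = 1/1.09·[0.6500·23.7156 + 0.3500·0.2982] = 14.2381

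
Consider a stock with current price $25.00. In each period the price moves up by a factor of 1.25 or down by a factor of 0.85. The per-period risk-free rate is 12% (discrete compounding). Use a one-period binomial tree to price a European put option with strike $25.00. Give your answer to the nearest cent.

$1.09

Risk-neutral probability p = (1 + 0.12 − 0.85)/(1.25 − 0.85) = 0.2700/0.4000 = 0.6750
Terminal stock prices: S_u = 31.25, S_d = 21.25
Terminal payoffs (K − S): max(-6.25, 0) = 0, max(3.75, 0) = 3.75
Node 0 (S = 25): V_0 = 1/1.12·[0.6750·0.0000 + 0.3250·3.7500] = 1.0882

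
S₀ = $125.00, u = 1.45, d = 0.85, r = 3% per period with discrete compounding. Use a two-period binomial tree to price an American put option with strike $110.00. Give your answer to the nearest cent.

Risk-neutral probability p = (1 + 0.03 − 0.85)/(1.45 − 0.85) = 0.1800/0.6000 = 0.3000
Terminal stock prices: S_uu = 262.8, S_ud = 154.1, S_dd = 90.31
Terminal payoffs (K − S): max(-152.8, 0) = 0, max(-44.06, 0) = 0, max(19.69, 0) = 19.69
Node u (S = 181.2): continuation = 1/1.03·[0.3000·0.0000 + 0.7000·0.0000] = 0.0000; exercise value = 0.0000 ≤ continuation, so V_u = 0.0000
Node d (S = 106.2): continuation = 1/1.03·[0.3000·0.0000 + 0.7000·19.6875] = 13.3799; exercise value = 3.7500 ≤ continuation, so V_d = 13.3799
Node 0 (S = 125): continuation = 1/1.03·[0.3000·0.0000 + 0.7000·13.3799] = 9.0931; exercise value = 0.0000 ≤ continuation, so V_0 = 9.0931

$9.09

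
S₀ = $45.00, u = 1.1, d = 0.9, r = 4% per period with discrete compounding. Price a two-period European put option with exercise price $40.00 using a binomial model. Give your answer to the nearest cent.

Risk-neutral probability p = (1 + 0.04 − 0.9)/(1.1 − 0.9) = 0.1400/0.2000 = 0.7000
Terminal stock prices: S_uu = 54.45, S_ud = 44.55, S_dd = 36.45
Terminal payoffs (K − S): max(-14.45, 0) = 0, max(-4.55, 0) = 0, max(3.55, 0) = 3.55
Node u (S = 49.5): V_u = 1/1.04·[0.7000·0.0000 + 0.3000·0.0000] = 0.0000
Node d (S = 40.5): V_d = 1/1.04·[0.7000·0.0000 + 0.3000·3.5500] = 1.0240
Node 0 (S = 45): V_0 = 1/1.04·[0.7000·0.0000 + 0.3000·1.0240] = 0.2954

$0.30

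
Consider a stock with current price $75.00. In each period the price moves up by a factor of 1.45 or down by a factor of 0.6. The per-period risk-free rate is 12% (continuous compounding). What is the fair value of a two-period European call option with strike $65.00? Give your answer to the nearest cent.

$28.17

Risk-neutral probability p = (e^0.12 − 0.6)/(1.45 − 0.6) = 0.5275/0.8500 = 0.6206
Terminal stock prices: S_uu = 157.7, S_ud = 65.25, S_dd = 27
Terminal payoffs (S − K): max(92.69, 0) = 92.69, max(0.25, 0) = 0.25, max(-38, 0) = 0
Node u (S = 108.8): V_u = e^(−0.12)·[0.6206·92.6875 + 0.3794·0.2500] = 51.1002
Node d (S = 45): V_d = e^(−0.12)·[0.6206·0.2500 + 0.3794·0.0000] = 0.1376
Node 0 (S = 75): V_0 = e^(−0.12)·[0.6206·51.1002 + 0.3794·0.1376] = 28.1723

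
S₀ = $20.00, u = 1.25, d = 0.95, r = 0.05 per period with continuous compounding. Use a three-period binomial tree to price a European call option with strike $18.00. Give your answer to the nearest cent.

$4.72

Risk-neutral probability p = (e^0.05 − 0.95)/(1.25 − 0.95) = 0.1013/0.3000 = 0.3376
Terminal stock prices: S_uuu = 39.06, S_uud = 29.69, S_udd = 22.56, S_ddd = 17.15
Terminal payoffs (S − K): max(21.06, 0) = 21.06, max(11.69, 0) = 11.69, max(4.562, 0) = 4.562, max(-0.8525, 0) = 0
Node uu (S = 31.25): V_uu = e^(−0.05)·[0.3376·21.0625 + 0.6624·11.6875] = 14.1279
Node ud (S = 23.75): V_ud = e^(−0.05)·[0.3376·11.6875 + 0.6624·4.5625] = 6.6279
Node dd (S = 18.05): V_dd = e^(−0.05)·[0.3376·4.5625 + 0.6624·0.0000] = 1.4650
Node u (S = 25): V_u = e^(−0.05)·[0.3376·14.1279 + 0.6624·6.6279] = 8.7129
Node d (S = 19): V_d = e^(−0.05)·[0.3376·6.6279 + 0.6624·1.4650] = 3.0514
Node 0 (S = 20): V_0 = e^(−0.05)·[0.3376·8.7129 + 0.6624·3.0514] = 4.7205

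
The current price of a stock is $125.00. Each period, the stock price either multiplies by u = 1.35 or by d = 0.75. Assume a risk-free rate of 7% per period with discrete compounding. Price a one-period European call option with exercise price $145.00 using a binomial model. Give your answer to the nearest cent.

Risk-neutral probability p = (1 + 0.07 − 0.75)/(1.35 − 0.75) = 0.3200/0.6000 = 0.5333
Terminal stock prices: S_u = 168.8, S_d = 93.75
Terminal payoffs (S − K): max(23.75, 0) = 23.75, max(-51.25, 0) = 0
Node 0 (S = 125): V_0 = 1/1.07·[0.5333·23.7500 + 0.4667·0.0000] = 11.8380

$11.84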